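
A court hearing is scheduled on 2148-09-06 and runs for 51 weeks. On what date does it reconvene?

August 29, 2149

Adding 51 weeks = 357 days from September 6, 2148.
September has 30 days, so 30 − 6 = 24 days remain after September 6, 2148; 357 − 24 = 333 left.
October 2148 has 31 days: 333 − 31 = 302 left.
November 2148 has 30 days: 302 − 30 = 272 left.
December 2148 has 31 days: 272 − 31 = 241 left.
January 2149 has 31 days: 241 − 31 = 210 left.
February 2149 has 28 days (2149 is not a leap year): 210 − 28 = 182 left.
March 2149 has 31 days: 182 − 31 = 151 left.
April 2149 has 30 days: 151 − 30 = 121 left.
May 2149 has 31 days: 121 − 31 = 90 left.
June 2149 has 30 days: 90 − 30 = 60 left.
July 2149 has 31 days: 60 − 31 = 29 left.
29 days into August 2149 → August 29, 2149.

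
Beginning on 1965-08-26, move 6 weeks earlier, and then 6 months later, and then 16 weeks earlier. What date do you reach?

September 25, 1965

Counting back 6 weeks (= 42 days) from August 26, 1965:
Going back 26 days from August 26, 1965 reaches the end of the previous month; 42 − 26 = 16 left.
July 1965 has 31 days; 31 − 16 = 15 → July 15, 1965.
Advancing 6 months from July 15, 1965:
month 7 + 6 = 13, which is month 1 of year 1966 → January 1966.
Day 15 is valid in January, giving January 15, 1966.
Going back 16 weeks (= 112 days) from January 15, 1966:
Going back 15 days from January 15, 1966 reaches the end of the previous month; 112 − 15 = 97 left.
December 1965 has 31 days: 97 − 31 = 66 left.
November 1965 has 30 days: 66 − 30 = 36 left.
October 1965 has 31 days: 36 − 31 = 5 left.
September 1965 has 30 days; 30 − 5 = 25 → September 25, 1965.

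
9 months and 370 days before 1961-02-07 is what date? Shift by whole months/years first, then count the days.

Subtracting 9 months and 370 days from February 7, 1961: first the month/year part, then the days.
month 2 − 9 = -7, which is month 5 of year 1960 → May 1960.
Day 7 is valid in May, giving May 7, 1960.
Now subtract 370 days from May 7, 1960.
Going back 7 days from May 7, 1960 reaches the end of the previous month; 370 − 7 = 363 left.
April 1960 has 30 days: 363 − 30 = 333 left.
March 1960 has 31 days: 333 − 31 = 302 left.
February 1960 has 29 days (1960 is a leap year): 302 − 29 = 273 left.
January 1960 has 31 days: 273 − 31 = 242 left.
December 1959 has 31 days: 242 − 31 = 211 left.
November 1959 has 30 days: 211 − 30 = 181 left.
October 1959 has 31 days: 181 − 31 = 150 left.
September 1959 has 30 days: 150 − 30 = 120 left.
August 1959 has 31 days: 120 − 31 = 89 left.
July 1959 has 31 days: 89 − 31 = 58 left.
June 1959 has 30 days: 58 − 30 = 28 left.
May 1959 has 31 days; 31 − 28 = 3 → May 3, 1959.

May 3, 1959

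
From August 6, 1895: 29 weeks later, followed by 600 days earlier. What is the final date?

Counting forward 29 weeks (= 203 days) from August 6, 1895:
August has 31 days, so 31 − 6 = 25 days remain after August 6, 1895; 203 − 25 = 178 left.
September 1895 has 30 days: 178 − 30 = 148 left.
October 1895 has 31 days: 148 − 31 = 117 left.
November 1895 has 30 days: 117 − 30 = 87 left.
December 1895 has 31 days: 87 − 31 = 56 left.
January 1896 has 31 days: 56 − 31 = 25 left.
25 days into February 1896 → February 25, 1896.
Counting back 600 days from February 25, 1896:
Going back 25 days from February 25, 1896 reaches the end of the previous month; 600 − 25 = 575 left.
January 1896 has 31 days: 575 − 31 = 544 left.
December 1895 has 31 days: 544 − 31 = 513 left.
November 1895 has 30 days: 513 − 30 = 483 left.
October 1895 has 31 days: 483 − 31 = 452 left.
September 1895 has 30 days: 452 − 30 = 422 left.
August 1895 has 31 days: 422 − 31 = 391 left.
July 1895 has 31 days: 391 − 31 = 360 left.
June 1895 has 30 days: 360 − 30 = 330 left.
May 1895 has 31 days: 330 − 31 = 299 left.
April 1895 has 30 days: 299 − 30 = 269 left.
March 1895 has 31 days: 269 − 31 = 238 left.
February 1895 has 28 days (1895 is not a leap year): 238 − 28 = 210 left.
January 1895 has 31 days: 210 − 31 = 179 left.
December 1894 has 31 days: 179 − 31 = 148 left.
November 1894 has 30 days: 148 − 30 = 118 left.
October 1894 has 31 days: 118 − 31 = 87 left.
September 1894 has 30 days: 87 − 30 = 57 left.
August 1894 has 31 days: 57 − 31 = 26 left.
July 1894 has 31 days; 31 − 26 = 5 → July 5, 1894.

July 5, 1894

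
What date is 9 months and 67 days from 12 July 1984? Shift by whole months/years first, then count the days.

Counting forward 9 months and 67 days from July 12, 1984: first the month/year part, then the days.
month 7 + 9 = 16, which is month 4 of year 1985 → April 1985.
Day 12 is valid in April, giving April 12, 1985.
Now add 67 days from April 12, 1985.
April has 30 days, so 30 − 12 = 18 days remain after April 12, 1985; 67 − 18 = 49 left.
May 1985 has 31 days: 49 − 31 = 18 left.
18 days into June 1985 → June 18, 1985.

June 18, 1985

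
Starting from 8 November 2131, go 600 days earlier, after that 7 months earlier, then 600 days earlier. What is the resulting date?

Subtracting 600 days from November 8, 2131:
Going back 8 days from November 8, 2131 reaches the end of the previous month; 600 − 8 = 592 left.
October 2131 has 31 days: 592 − 31 = 561 left.
September 2131 has 30 days: 561 − 30 = 531 left.
August 2131 has 31 days: 531 − 31 = 500 left.
July 2131 has 31 days: 500 − 31 = 469 left.
June 2131 has 30 days: 469 − 30 = 439 left.
May 2131 has 31 days: 439 − 31 = 408 left.
April 2131 has 30 days: 408 − 30 = 378 left.
March 2131 has 31 days: 378 − 31 = 347 left.
February 2131 has 28 days (2131 is not a leap year): 347 − 28 = 319 left.
January 2131 has 31 days: 319 − 31 = 288 left.
December 2130 has 31 days: 288 − 31 = 257 left.
November 2130 has 30 days: 257 − 30 = 227 left.
October 2130 has 31 days: 227 − 31 = 196 left.
September 2130 has 30 days: 196 − 30 = 166 left.
August 2130 has 31 days: 166 − 31 = 135 left.
July 2130 has 31 days: 135 − 31 = 104 left.
June 2130 has 30 days: 104 − 30 = 74 left.
May 2130 has 31 days: 74 − 31 = 43 left.
April 2130 has 30 days: 43 − 30 = 13 left.
March 2130 has 31 days; 31 − 13 = 18 → March 18, 2130.
Subtracting 7 months from March 18, 2130:
month 3 − 7 = -4, which is month 8 of year 2129 → August 2129.
Day 18 is valid in August, giving August 18, 2129.
Going back 600 days from August 18, 2129:
Going back 18 days from August 18, 2129 reaches the end of the previous month; 600 − 18 = 582 left.
July 2129 has 31 days: 582 − 31 = 551 left.
June 2129 has 30 days: 551 − 30 = 521 left.
May 2129 has 31 days: 521 − 31 = 490 left.
April 2129 has 30 days: 490 − 30 = 460 left.
March 2129 has 31 days: 460 − 31 = 429 left.
February 2129 has 28 days (2129 is not a leap year): 429 − 28 = 401 left.
January 2129 has 31 days: 401 − 31 = 370 left.
December 2128 has 31 days: 370 − 31 = 339 left.
November 2128 has 30 days: 339 − 30 = 309 left.
October 2128 has 31 days: 309 − 31 = 278 left.
September 2128 has 30 days: 278 − 30 = 248 left.
August 2128 has 31 days: 248 − 31 = 217 left.
July 2128 has 31 days: 217 − 31 = 186 left.
June 2128 has 30 days: 186 − 30 = 156 left.
May 2128 has 31 days: 156 − 31 = 125 left.
April 2128 has 30 days: 125 − 30 = 95 left.
March 2128 has 31 days: 95 − 31 = 64 left.
February 2128 has 29 days (2128 is a leap year): 64 − 29 = 35 left.
January 2128 has 31 days: 35 − 31 = 4 left.
December 2127 has 31 days; 31 − 4 = 27 → December 27, 2127.

December 27, 2127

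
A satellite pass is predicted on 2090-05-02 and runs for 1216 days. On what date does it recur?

Advancing 1216 days from May 2, 2090.
May has 31 days, so 31 − 2 = 29 days remain after May 2, 2090; 1216 − 29 = 1187 left.
June 2090 has 30 days: 1187 − 30 = 1157 left.
July 2090 has 31 days: 1157 − 31 = 1126 left.
August 2090 has 31 days: 1126 − 31 = 1095 left.
September 2090 has 30 days: 1095 − 30 = 1065 left.
October 2090 has 31 days: 1065 − 31 = 1034 left.
November 2090 has 30 days: 1034 − 30 = 1004 left.
December 2090 has 31 days: 1004 − 31 = 973 left.
January 2091 has 31 days: 973 − 31 = 942 left.
February 2091 has 28 days (2091 is not a leap year): 942 − 28 = 914 left.
March 2091 has 31 days: 914 − 31 = 883 left.
April 2091 has 30 days: 883 − 30 = 853 left.
May 2091 has 31 days: 853 − 31 = 822 left.
June 2091 has 30 days: 822 − 30 = 792 left.
July 2091 has 31 days: 792 − 31 = 761 left.
August 2091 has 31 days: 761 − 31 = 730 left.
September 2091 has 30 days: 730 − 30 = 700 left.
October 2091 has 31 days: 700 − 31 = 669 left.
November 2091 has 30 days: 669 − 30 = 639 left.
December 2091 has 31 days: 639 − 31 = 608 left.
January 2092 has 31 days: 608 − 31 = 577 left.
February 2092 has 29 days (2092 is a leap year): 577 − 29 = 548 left.
March 2092 has 31 days: 548 − 31 = 517 left.
April 2092 has 30 days: 517 − 30 = 487 left.
May 2092 has 31 days: 487 − 31 = 456 left.
June 2092 has 30 days: 456 − 30 = 426 left.
July 2092 has 31 days: 426 − 31 = 395 left.
August 2092 has 31 days: 395 − 31 = 364 left.
September 2092 has 30 days: 364 − 30 = 334 left.
October 2092 has 31 days: 334 − 31 = 303 left.
November 2092 has 30 days: 303 − 30 = 273 left.
December 2092 has 31 days: 273 − 31 = 242 left.
January 2093 has 31 days: 242 − 31 = 211 left.
February 2093 has 28 days (2093 is not a leap year): 211 − 28 = 183 left.
March 2093 has 31 days: 183 − 31 = 152 left.
April 2093 has 30 days: 152 − 30 = 122 left.
May 2093 has 31 days: 122 − 31 = 91 left.
June 2093 has 30 days: 91 − 30 = 61 left.
July 2093 has 31 days: 61 − 31 = 30 left.
30 days into August 2093 → August 30, 2093.

August 30, 2093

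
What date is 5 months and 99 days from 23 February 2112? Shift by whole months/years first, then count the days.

October 30, 2112

Counting forward 5 months and 99 days from February 23, 2112: first the month/year part, then the days.
month 2 + 5 = 7 → July 2112.
Day 23 is valid in July, giving July 23, 2112.
Now add 99 days from July 23, 2112.
July has 31 days, so 31 − 23 = 8 days remain after July 23, 2112; 99 − 8 = 91 left.
August 2112 has 31 days: 91 − 31 = 60 left.
September 2112 has 30 days: 60 − 30 = 30 left.
30 days into October 2112 → October 30, 2112.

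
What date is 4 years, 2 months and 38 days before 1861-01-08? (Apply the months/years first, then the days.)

October 1, 1856

Counting back 4 years, 2 months and 38 days from January 8, 1861: first the month/year part, then the days.
-4 years → 1857; month 1 − 2 = -1, which is month 11 of year 1856 → November 1856.
Day 8 is valid in November, giving November 8, 1856.
Now subtract 38 days from November 8, 1856.
Going back 8 days from November 8, 1856 reaches the end of the previous month; 38 − 8 = 30 left.
October 1856 has 31 days; 31 − 30 = 1 → October 1, 1856.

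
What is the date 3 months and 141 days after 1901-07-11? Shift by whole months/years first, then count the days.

March 1, 1902

Advancing 3 months and 141 days from July 11, 1901: first the month/year part, then the days.
month 7 + 3 = 10 → October 1901.
Day 11 is valid in October, giving October 11, 1901.
Now add 141 days from October 11, 1901.
October has 31 days, so 31 − 11 = 20 days remain after October 11, 1901; 141 − 20 = 121 left.
November 1901 has 30 days: 121 − 30 = 91 left.
December 1901 has 31 days: 91 − 31 = 60 left.
January 1902 has 31 days: 60 − 31 = 29 left.
February 1902 has 28 days (1902 is not a leap year): 29 − 28 = 1 left.
1 day into March 1902 → March 1, 1902.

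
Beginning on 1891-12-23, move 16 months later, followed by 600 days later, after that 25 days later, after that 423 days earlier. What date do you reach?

November 11, 1893

Advancing 16 months from December 23, 1891:
month 12 + 16 = 28, which is month 4 of year 1893 → April 1893.
Day 23 is valid in April, giving April 23, 1893.
Counting forward 600 days from April 23, 1893:
April has 30 days, so 30 − 23 = 7 days remain after April 23, 1893; 600 − 7 = 593 left.
May 1893 has 31 days: 593 − 31 = 562 left.
June 1893 has 30 days: 562 − 30 = 532 left.
July 1893 has 31 days: 532 − 31 = 501 left.
August 1893 has 31 days: 501 − 31 = 470 left.
September 1893 has 30 days: 470 − 30 = 440 left.
October 1893 has 31 days: 440 − 31 = 409 left.
November 1893 has 30 days: 409 − 30 = 379 left.
December 1893 has 31 days: 379 − 31 = 348 left.
January 1894 has 31 days: 348 − 31 = 317 left.
February 1894 has 28 days (1894 is not a leap year): 317 − 28 = 289 left.
March 1894 has 31 days: 289 − 31 = 258 left.
April 1894 has 30 days: 258 − 30 = 228 left.
May 1894 has 31 days: 228 − 31 = 197 left.
June 1894 has 30 days: 197 − 30 = 167 left.
July 1894 has 31 days: 167 − 31 = 136 left.
August 1894 has 31 days: 136 − 31 = 105 left.
September 1894 has 30 days: 105 − 30 = 75 left.
October 1894 has 31 days: 75 − 31 = 44 left.
November 1894 has 30 days: 44 − 30 = 14 left.
14 days into December 1894 → December 14, 1894.
Adding 25 days from December 14, 1894:
December has 31 days, so 31 − 14 = 17 days remain after December 14, 1894; 25 − 17 = 8 left.
8 days into January 1895 → January 8, 1895.
Subtracting 423 days from January 8, 1895:
Going back 8 days from January 8, 1895 reaches the end of the previous month; 423 − 8 = 415 left.
December 1894 has 31 days: 415 − 31 = 384 left.
November 1894 has 30 days: 384 − 30 = 354 left.
October 1894 has 31 days: 354 − 31 = 323 left.
September 1894 has 30 days: 323 − 30 = 293 left.
August 1894 has 31 days: 293 − 31 = 262 left.
July 1894 has 31 days: 262 − 31 = 231 left.
June 1894 has 30 days: 231 − 30 = 201 left.
May 1894 has 31 days: 201 − 31 = 170 left.
April 1894 has 30 days: 170 − 30 = 140 left.
March 1894 has 31 days: 140 − 31 = 109 left.
February 1894 has 28 days (1894 is not a leap year): 109 − 28 = 81 left.
January 1894 has 31 days: 81 − 31 = 50 left.
December 1893 has 31 days: 50 − 31 = 19 left.
November 1893 has 30 days; 30 − 19 = 11 → November 11, 1893.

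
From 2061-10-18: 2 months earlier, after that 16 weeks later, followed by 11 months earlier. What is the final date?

January 8, 2061

Subtracting 2 months from October 18, 2061:
month 10 − 2 = 8 → August 2061.
Day 18 is valid in August, giving August 18, 2061.
Adding 16 weeks (= 112 days) from August 18, 2061:
August has 31 days, so 31 − 18 = 13 days remain after August 18, 2061; 112 − 13 = 99 left.
September 2061 has 30 days: 99 − 30 = 69 left.
October 2061 has 31 days: 69 − 31 = 38 left.
November 2061 has 30 days: 38 − 30 = 8 left.
8 days into December 2061 → December 8, 2061.
Subtracting 11 months from December 8, 2061:
month 12 − 11 = 1 → January 2061.
Day 8 is valid in January, giving January 8, 2061.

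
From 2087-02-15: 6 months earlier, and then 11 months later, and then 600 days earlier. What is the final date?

Going back 6 months from February 15, 2087:
month 2 − 6 = -4, which is month 8 of year 2086 → August 2086.
Day 15 is valid in August, giving August 15, 2086.
Advancing 11 months from August 15, 2086:
month 8 + 11 = 19, which is month 7 of year 2087 → July 2087.
Day 15 is valid in July, giving July 15, 2087.
Counting back 600 days from July 15, 2087:
Going back 15 days from July 15, 2087 reaches the end of the previous month; 600 − 15 = 585 left.
June 2087 has 30 days: 585 − 30 = 555 left.
May 2087 has 31 days: 555 − 31 = 524 left.
April 2087 has 30 days: 524 − 30 = 494 left.
March 2087 has 31 days: 494 − 31 = 463 left.
February 2087 has 28 days (2087 is not a leap year): 463 − 28 = 435 left.
January 2087 has 31 days: 435 − 31 = 404 left.
December 2086 has 31 days: 404 − 31 = 373 left.
November 2086 has 30 days: 373 − 30 = 343 left.
October 2086 has 31 days: 343 − 31 = 312 left.
September 2086 has 30 days: 312 − 30 = 282 left.
August 2086 has 31 days: 282 − 31 = 251 left.
July 2086 has 31 days: 251 − 31 = 220 left.
June 2086 has 30 days: 220 − 30 = 190 left.
May 2086 has 31 days: 190 − 31 = 159 left.
April 2086 has 30 days: 159 − 30 = 129 left.
March 2086 has 31 days: 129 − 31 = 98 left.
February 2086 has 28 days (2086 is not a leap year): 98 − 28 = 70 left.
January 2086 has 31 days: 70 − 31 = 39 left.
December 2085 has 31 days: 39 − 31 = 8 left.
November 2085 has 30 days; 30 − 8 = 22 → November 22, 2085.

November 22, 2085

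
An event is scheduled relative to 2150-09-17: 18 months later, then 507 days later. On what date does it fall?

Advancing 18 months from September 17, 2150:
month 9 + 18 = 27, which is month 3 of year 2152 → March 2152.
Day 17 is valid in March, giving March 17, 2152.
Counting forward 507 days from March 17, 2152:
March has 31 days, so 31 − 17 = 14 days remain after March 17, 2152; 507 − 14 = 493 left.
April 2152 has 30 days: 493 − 30 = 463 left.
May 2152 has 31 days: 463 − 31 = 432 left.
June 2152 has 30 days: 432 − 30 = 402 left.
July 2152 has 31 days: 402 − 31 = 371 left.
August 2152 has 31 days: 371 − 31 = 340 left.
September 2152 has 30 days: 340 − 30 = 310 left.
October 2152 has 31 days: 310 − 31 = 279 left.
November 2152 has 30 days: 279 − 30 = 249 left.
December 2152 has 31 days: 249 − 31 = 218 left.
January 2153 has 31 days: 218 − 31 = 187 left.
February 2153 has 28 days (2153 is not a leap year): 187 − 28 = 159 left.
March 2153 has 31 days: 159 − 31 = 128 left.
April 2153 has 30 days: 128 − 30 = 98 left.
May 2153 has 31 days: 98 − 31 = 67 left.
June 2153 has 30 days: 67 − 30 = 37 left.
July 2153 has 31 days: 37 − 31 = 6 left.
6 days into August 2153 → August 6, 2153.

August 6, 2153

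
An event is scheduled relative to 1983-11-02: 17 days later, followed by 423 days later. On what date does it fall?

Counting forward 17 days from November 2, 1983:
November has 30 days; 2 + 17 = 19, still in November.
Counting forward 423 days from November 19, 1983:
November has 30 days, so 30 − 19 = 11 days remain after November 19, 1983; 423 − 11 = 412 left.
December 1983 has 31 days: 412 − 31 = 381 left.
January 1984 has 31 days: 381 − 31 = 350 left.
February 1984 has 29 days (1984 is a leap year): 350 − 29 = 321 left.
March 1984 has 31 days: 321 − 31 = 290 left.
April 1984 has 30 days: 290 − 30 = 260 left.
May 1984 has 31 days: 260 − 31 = 229 left.
June 1984 has 30 days: 229 − 30 = 199 left.
July 1984 has 31 days: 199 − 31 = 168 left.
August 1984 has 31 days: 168 − 31 = 137 left.
September 1984 has 30 days: 137 − 30 = 107 left.
October 1984 has 31 days: 107 − 31 = 76 left.
November 1984 has 30 days: 76 − 30 = 46 left.
December 1984 has 31 days: 46 − 31 = 15 left.
15 days into January 1985 → January 15, 1985.

January 15, 1985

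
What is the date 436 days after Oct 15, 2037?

Advancing 436 days from October 15, 2037.
October has 31 days, so 31 − 15 = 16 days remain after October 15, 2037; 436 − 16 = 420 left.
November 2037 has 30 days: 420 − 30 = 390 left.
December 2037 has 31 days: 390 − 31 = 359 left.
January 2038 has 31 days: 359 − 31 = 328 left.
February 2038 has 28 days (2038 is not a leap year): 328 − 28 = 300 left.
March 2038 has 31 days: 300 − 31 = 269 left.
April 2038 has 30 days: 269 − 30 = 239 left.
May 2038 has 31 days: 239 − 31 = 208 left.
June 2038 has 30 days: 208 − 30 = 178 left.
July 2038 has 31 days: 178 − 31 = 147 left.
August 2038 has 31 days: 147 − 31 = 116 left.
September 2038 has 30 days: 116 − 30 = 86 left.
October 2038 has 31 days: 86 − 31 = 55 left.
November 2038 has 30 days: 55 − 30 = 25 left.
25 days into December 2038 → December 25, 2038.

December 25, 2038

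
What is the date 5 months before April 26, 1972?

Subtracting 5 months from April 26, 1972.
month 4 − 5 = -1, which is month 11 of year 1971 → November 1971.
Day 26 is valid in November, giving November 26, 1971.

November 26, 1971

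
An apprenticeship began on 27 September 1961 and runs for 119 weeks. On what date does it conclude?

January 8, 1964

Counting forward 119 weeks = 833 days from September 27, 1961.
September has 30 days, so 30 − 27 = 3 days remain after September 27, 1961; 833 − 3 = 830 left.
October 1961 has 31 days: 830 − 31 = 799 left.
November 1961 has 30 days: 799 − 30 = 769 left.
December 1961 has 31 days: 769 − 31 = 738 left.
January 1962 has 31 days: 738 − 31 = 707 left.
February 1962 has 28 days (1962 is not a leap year): 707 − 28 = 679 left.
March 1962 has 31 days: 679 − 31 = 648 left.
April 1962 has 30 days: 648 − 30 = 618 left.
May 1962 has 31 days: 618 − 31 = 587 left.
June 1962 has 30 days: 587 − 30 = 557 left.
July 1962 has 31 days: 557 − 31 = 526 left.
August 1962 has 31 days: 526 − 31 = 495 left.
September 1962 has 30 days: 495 − 30 = 465 left.
October 1962 has 31 days: 465 − 31 = 434 left.
November 1962 has 30 days: 434 − 30 = 404 left.
December 1962 has 31 days: 404 − 31 = 373 left.
January 1963 has 31 days: 373 − 31 = 342 left.
February 1963 has 28 days (1963 is not a leap year): 342 − 28 = 314 left.
March 1963 has 31 days: 314 − 31 = 283 left.
April 1963 has 30 days: 283 − 30 = 253 left.
May 1963 has 31 days: 253 − 31 = 222 left.
June 1963 has 30 days: 222 − 30 = 192 left.
July 1963 has 31 days: 192 − 31 = 161 left.
August 1963 has 31 days: 161 − 31 = 130 left.
September 1963 has 30 days: 130 − 30 = 100 left.
October 1963 has 31 days: 100 − 31 = 69 left.
November 1963 has 30 days: 69 − 30 = 39 left.
December 1963 has 31 days: 39 − 31 = 8 left.
8 days into January 1964 → January 8, 1964.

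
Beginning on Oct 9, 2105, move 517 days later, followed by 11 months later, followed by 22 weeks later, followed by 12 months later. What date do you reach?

Advancing 517 days from October 9, 2105:
October has 31 days, so 31 − 9 = 22 days remain after October 9, 2105; 517 − 22 = 495 left.
November 2105 has 30 days: 495 − 30 = 465 left.
December 2105 has 31 days: 465 − 31 = 434 left.
January 2106 has 31 days: 434 − 31 = 403 left.
February 2106 has 28 days (2106 is not a leap year): 403 − 28 = 375 left.
March 2106 has 31 days: 375 − 31 = 344 left.
April 2106 has 30 days: 344 − 30 = 314 left.
May 2106 has 31 days: 314 − 31 = 283 left.
June 2106 has 30 days: 283 − 30 = 253 left.
July 2106 has 31 days: 253 − 31 = 222 left.
August 2106 has 31 days: 222 − 31 = 191 left.
September 2106 has 30 days: 191 − 30 = 161 left.
October 2106 has 31 days: 161 − 31 = 130 left.
November 2106 has 30 days: 130 − 30 = 100 left.
December 2106 has 31 days: 100 − 31 = 69 left.
January 2107 has 31 days: 69 − 31 = 38 left.
February 2107 has 28 days (2107 is not a leap year): 38 − 28 = 10 left.
10 days into March 2107 → March 10, 2107.
Advancing 11 months from March 10, 2107:
month 3 + 11 = 14, which is month 2 of year 2108 → February 2108.
Day 10 is valid in February, giving February 10, 2108.
Counting forward 22 weeks (= 154 days) from February 10, 2108:
February has 29 days, so 29 − 10 = 19 days remain after February 10, 2108; 154 − 19 = 135 left.
March 2108 has 31 days: 135 − 31 = 104 left.
April 2108 has 30 days: 104 − 30 = 74 left.
May 2108 has 31 days: 74 − 31 = 43 left.
June 2108 has 30 days: 43 − 30 = 13 left.
13 days into July 2108 → July 13, 2108.
Advancing 12 months from July 13, 2108:
month 7 + 12 = 19, which is month 7 of year 2109 → July 2109.
Day 13 is valid in July, giving July 13, 2109.

July 13, 2109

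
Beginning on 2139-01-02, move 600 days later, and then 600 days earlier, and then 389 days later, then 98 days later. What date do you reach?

Adding 600 days from January 2, 2139:
January has 31 days, so 31 − 2 = 29 days remain after January 2, 2139; 600 − 29 = 571 left.
February 2139 has 28 days (2139 is not a leap year): 571 − 28 = 543 left.
March 2139 has 31 days: 543 − 31 = 512 left.
April 2139 has 30 days: 512 − 30 = 482 left.
May 2139 has 31 days: 482 − 31 = 451 left.
June 2139 has 30 days: 451 − 30 = 421 left.
July 2139 has 31 days: 421 − 31 = 390 left.
August 2139 has 31 days: 390 − 31 = 359 left.
September 2139 has 30 days: 359 − 30 = 329 left.
October 2139 has 31 days: 329 − 31 = 298 left.
November 2139 has 30 days: 298 − 30 = 268 left.
December 2139 has 31 days: 268 − 31 = 237 left.
January 2140 has 31 days: 237 − 31 = 206 left.
February 2140 has 29 days (2140 is a leap year): 206 − 29 = 177 left.
March 2140 has 31 days: 177 − 31 = 146 left.
April 2140 has 30 days: 146 − 30 = 116 left.
May 2140 has 31 days: 116 − 31 = 85 left.
June 2140 has 30 days: 85 − 30 = 55 left.
July 2140 has 31 days: 55 − 31 = 24 left.
24 days into August 2140 → August 24, 2140.
Going back 600 days from August 24, 2140:
Going back 24 days from August 24, 2140 reaches the end of the previous month; 600 − 24 = 576 left.
July 2140 has 31 days: 576 − 31 = 545 left.
June 2140 has 30 days: 545 − 30 = 515 left.
May 2140 has 31 days: 515 − 31 = 484 left.
April 2140 has 30 days: 484 − 30 = 454 left.
March 2140 has 31 days: 454 − 31 = 423 left.
February 2140 has 29 days (2140 is a leap year): 423 − 29 = 394 left.
January 2140 has 31 days: 394 − 31 = 363 left.
December 2139 has 31 days: 363 − 31 = 332 left.
November 2139 has 30 days: 332 − 30 = 302 left.
October 2139 has 31 days: 302 − 31 = 271 left.
September 2139 has 30 days: 271 − 30 = 241 left.
August 2139 has 31 days: 241 − 31 = 210 left.
July 2139 has 31 days: 210 − 31 = 179 left.
June 2139 has 30 days: 179 − 30 = 149 left.
May 2139 has 31 days: 149 − 31 = 118 left.
April 2139 has 30 days: 118 − 30 = 88 left.
March 2139 has 31 days: 88 − 31 = 57 left.
February 2139 has 28 days (2139 is not a leap year): 57 − 28 = 29 left.
January 2139 has 31 days; 31 − 29 = 2 → January 2, 2139.
Adding 389 days from January 2, 2139:
January has 31 days, so 31 − 2 = 29 days remain after January 2, 2139; 389 − 29 = 360 left.
February 2139 has 28 days (2139 is not a leap year): 360 − 28 = 332 left.
March 2139 has 31 days: 332 − 31 = 301 left.
April 2139 has 30 days: 301 − 30 = 271 left.
May 2139 has 31 days: 271 − 31 = 240 left.
June 2139 has 30 days: 240 − 30 = 210 left.
July 2139 has 31 days: 210 − 31 = 179 left.
August 2139 has 31 days: 179 − 31 = 148 left.
September 2139 has 30 days: 148 − 30 = 118 left.
October 2139 has 31 days: 118 − 31 = 87 left.
November 2139 has 30 days: 87 − 30 = 57 left.
December 2139 has 31 days: 57 − 31 = 26 left.
26 days into January 2140 → January 26, 2140.
Counting forward 98 days from January 26, 2140:
January has 31 days, so 31 − 26 = 5 days remain after January 26, 2140; 98 − 5 = 93 left.
February 2140 has 29 days (2140 is a leap year): 93 − 29 = 64 left.
March 2140 has 31 days: 64 − 31 = 33 left.
April 2140 has 30 days: 33 − 30 = 3 left.
3 days into May 2140 → May 3, 2140.

May 3, 2140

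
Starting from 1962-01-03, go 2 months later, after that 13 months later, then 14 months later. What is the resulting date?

June 3, 1964

Adding 2 months from January 3, 1962:
month 1 + 2 = 3 → March 1962.
Day 3 is valid in March, giving March 3, 1962.
Adding 13 months from March 3, 1962:
month 3 + 13 = 16, which is month 4 of year 1963 → April 1963.
Day 3 is valid in April, giving April 3, 1963.
Adding 14 months from April 3, 1963:
month 4 + 14 = 18, which is month 6 of year 1964 → June 1964.
Day 3 is valid in June, giving June 3, 1964.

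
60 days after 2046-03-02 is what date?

May 1, 2046

Adding 60 days from March 2, 2046.
March has 31 days, so 31 − 2 = 29 days remain after March 2, 2046; 60 − 29 = 31 left.
April 2046 has 30 days: 31 − 30 = 1 left.
1 day into May 2046 → May 1, 2046.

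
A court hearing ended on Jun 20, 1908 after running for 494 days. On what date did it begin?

Counting back 494 days from June 20, 1908.
Going back 20 days from June 20, 1908 reaches the end of the previous month; 494 − 20 = 474 left.
May 1908 has 31 days: 474 − 31 = 443 left.
April 1908 has 30 days: 443 − 30 = 413 left.
March 1908 has 31 days: 413 − 31 = 382 left.
February 1908 has 29 days (1908 is a leap year): 382 − 29 = 353 left.
January 1908 has 31 days: 353 − 31 = 322 left.
December 1907 has 31 days: 322 − 31 = 291 left.
November 1907 has 30 days: 291 − 30 = 261 left.
October 1907 has 31 days: 261 − 31 = 230 left.
September 1907 has 30 days: 230 − 30 = 200 left.
August 1907 has 31 days: 200 − 31 = 169 left.
July 1907 has 31 days: 169 − 31 = 138 left.
June 1907 has 30 days: 138 − 30 = 108 left.
May 1907 has 31 days: 108 − 31 = 77 left.
April 1907 has 30 days: 77 − 30 = 47 left.
March 1907 has 31 days: 47 − 31 = 16 left.
February 1907 has 28 days; 28 − 16 = 12 → February 12, 1907.

February 12, 1907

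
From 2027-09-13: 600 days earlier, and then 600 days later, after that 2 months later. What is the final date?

November 13, 2027

Counting back 600 days from September 13, 2027:
Going back 13 days from September 13, 2027 reaches the end of the previous month; 600 − 13 = 587 left.
August 2027 has 31 days: 587 − 31 = 556 left.
July 2027 has 31 days: 556 − 31 = 525 left.
June 2027 has 30 days: 525 − 30 = 495 left.
May 2027 has 31 days: 495 − 31 = 464 left.
April 2027 has 30 days: 464 − 30 = 434 left.
March 2027 has 31 days: 434 − 31 = 403 left.
February 2027 has 28 days (2027 is not a leap year): 403 − 28 = 375 left.
January 2027 has 31 days: 375 − 31 = 344 left.
December 2026 has 31 days: 344 − 31 = 313 left.
November 2026 has 30 days: 313 − 30 = 283 left.
October 2026 has 31 days: 283 − 31 = 252 left.
September 2026 has 30 days: 252 − 30 = 222 left.
August 2026 has 31 days: 222 − 31 = 191 left.
July 2026 has 31 days: 191 − 31 = 160 left.
June 2026 has 30 days: 160 − 30 = 130 left.
May 2026 has 31 days: 130 − 31 = 99 left.
April 2026 has 30 days: 99 − 30 = 69 left.
March 2026 has 31 days: 69 − 31 = 38 left.
February 2026 has 28 days (2026 is not a leap year): 38 − 28 = 10 left.
January 2026 has 31 days; 31 − 10 = 21 → January 21, 2026.
Counting forward 600 days from January 21, 2026:
January has 31 days, so 31 − 21 = 10 days remain after January 21, 2026; 600 − 10 = 590 left.
February 2026 has 28 days (2026 is not a leap year): 590 − 28 = 562 left.
March 2026 has 31 days: 562 − 31 = 531 left.
April 2026 has 30 days: 531 − 30 = 501 left.
May 2026 has 31 days: 501 − 31 = 470 left.
June 2026 has 30 days: 470 − 30 = 440 left.
July 2026 has 31 days: 440 − 31 = 409 left.
August 2026 has 31 days: 409 − 31 = 378 left.
September 2026 has 30 days: 378 − 30 = 348 left.
October 2026 has 31 days: 348 − 31 = 317 left.
November 2026 has 30 days: 317 − 30 = 287 left.
December 2026 has 31 days: 287 − 31 = 256 left.
January 2027 has 31 days: 256 − 31 = 225 left.
February 2027 has 28 days (2027 is not a leap year): 225 − 28 = 197 left.
March 2027 has 31 days: 197 − 31 = 166 left.
April 2027 has 30 days: 166 − 30 = 136 left.
May 2027 has 31 days: 136 − 31 = 105 left.
June 2027 has 30 days: 105 − 30 = 75 left.
July 2027 has 31 days: 75 − 31 = 44 left.
August 2027 has 31 days: 44 − 31 = 13 left.
13 days into September 2027 → September 13, 2027.
Advancing 2 months from September 13, 2027:
month 9 + 2 = 11 → November 2027.
Day 13 is valid in November, giving November 13, 2027.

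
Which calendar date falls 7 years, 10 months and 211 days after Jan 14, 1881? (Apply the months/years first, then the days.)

Adding 7 years, 10 months and 211 days from January 14, 1881: first the month/year part, then the days.
+7 years → 1888; month 1 + 10 = 11 → November 1888.
Day 14 is valid in November, giving November 14, 1888.
Now add 211 days from November 14, 1888.
November has 30 days, so 30 − 14 = 16 days remain after November 14, 1888; 211 − 16 = 195 left.
December 1888 has 31 days: 195 − 31 = 164 left.
January 1889 has 31 days: 164 − 31 = 133 left.
February 1889 has 28 days (1889 is not a leap year): 133 − 28 = 105 left.
March 1889 has 31 days: 105 − 31 = 74 left.
April 1889 has 30 days: 74 − 30 = 44 left.
May 1889 has 31 days: 44 − 31 = 13 left.
13 days into June 1889 → June 13, 1889.

June 13, 1889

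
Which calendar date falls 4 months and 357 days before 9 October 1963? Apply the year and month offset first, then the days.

Counting back 4 months and 357 days from October 9, 1963: first the month/year part, then the days.
month 10 − 4 = 6 → June 1963.
Day 9 is valid in June, giving June 9, 1963.
Now subtract 357 days from June 9, 1963.
Going back 9 days from June 9, 1963 reaches the end of the previous month; 357 − 9 = 348 left.
May 1963 has 31 days: 348 − 31 = 317 left.
April 1963 has 30 days: 317 − 30 = 287 left.
March 1963 has 31 days: 287 − 31 = 256 left.
February 1963 has 28 days (1963 is not a leap year): 256 − 28 = 228 left.
January 1963 has 31 days: 228 − 31 = 197 left.
December 1962 has 31 days: 197 − 31 = 166 left.
November 1962 has 30 days: 166 − 30 = 136 left.
October 1962 has 31 days: 136 − 31 = 105 left.
September 1962 has 30 days: 105 − 30 = 75 left.
August 1962 has 31 days: 75 − 31 = 44 left.
July 1962 has 31 days: 44 − 31 = 13 left.
June 1962 has 30 days; 30 − 13 = 17 → June 17, 1962.

June 17, 1962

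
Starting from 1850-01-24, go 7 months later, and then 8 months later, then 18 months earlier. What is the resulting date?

Adding 7 months from January 24, 1850:
month 1 + 7 = 8 → August 1850.
Day 24 is valid in August, giving August 24, 1850.
Advancing 8 months from August 24, 1850:
month 8 + 8 = 16, which is month 4 of year 1851 → April 1851.
Day 24 is valid in April, giving April 24, 1851.
Counting back 18 months from April 24, 1851:
month 4 − 18 = -14, which is month 10 of year 1849 → October 1849.
Day 24 is valid in October, giving October 24, 1849.

October 24, 1849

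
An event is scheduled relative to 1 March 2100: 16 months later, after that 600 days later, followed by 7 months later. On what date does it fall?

September 21, 2103

Counting forward 16 months from March 1, 2100:
month 3 + 16 = 19, which is month 7 of year 2101 → July 2101.
Day 1 is valid in July, giving July 1, 2101.
Adding 600 days from July 1, 2101:
July has 31 days, so 31 − 1 = 30 days remain after July 1, 2101; 600 − 30 = 570 left.
August 2101 has 31 days: 570 − 31 = 539 left.
September 2101 has 30 days: 539 − 30 = 509 left.
October 2101 has 31 days: 509 − 31 = 478 left.
November 2101 has 30 days: 478 − 30 = 448 left.
December 2101 has 31 days: 448 − 31 = 417 left.
January 2102 has 31 days: 417 − 31 = 386 left.
February 2102 has 28 days (2102 is not a leap year): 386 − 28 = 358 left.
March 2102 has 31 days: 358 − 31 = 327 left.
April 2102 has 30 days: 327 − 30 = 297 left.
May 2102 has 31 days: 297 − 31 = 266 left.
June 2102 has 30 days: 266 − 30 = 236 left.
July 2102 has 31 days: 236 − 31 = 205 left.
August 2102 has 31 days: 205 − 31 = 174 left.
September 2102 has 30 days: 174 − 30 = 144 left.
October 2102 has 31 days: 144 − 31 = 113 left.
November 2102 has 30 days: 113 − 30 = 83 left.
December 2102 has 31 days: 83 − 31 = 52 left.
January 2103 has 31 days: 52 − 31 = 21 left.
21 days into February 2103 → February 21, 2103.
Adding 7 months from February 21, 2103:
month 2 + 7 = 9 → September 2103.
Day 21 is valid in September, giving September 21, 2103.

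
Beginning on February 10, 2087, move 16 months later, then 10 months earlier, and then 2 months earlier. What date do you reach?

Counting forward 16 months from February 10, 2087:
month 2 + 16 = 18, which is month 6 of year 2088 → June 2088.
Day 10 is valid in June, giving June 10, 2088.
Counting back 10 months from June 10, 2088:
month 6 − 10 = -4, which is month 8 of year 2087 → August 2087.
Day 10 is valid in August, giving August 10, 2087.
Subtracting 2 months from August 10, 2087:
month 8 − 2 = 6 → June 2087.
Day 10 is valid in June, giving June 10, 2087.

June 10, 2087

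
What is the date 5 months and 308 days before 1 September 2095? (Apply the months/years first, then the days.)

Subtracting 5 months and 308 days from September 1, 2095: first the month/year part, then the days.
month 9 − 5 = 4 → April 2095.
Day 1 is valid in April, giving April 1, 2095.
Now subtract 308 days from April 1, 2095.
Going back 1 day from April 1, 2095 reaches the end of the previous month; 308 − 1 = 307 left.
March 2095 has 31 days: 307 − 31 = 276 left.
February 2095 has 28 days (2095 is not a leap year): 276 − 28 = 248 left.
January 2095 has 31 days: 248 − 31 = 217 left.
December 2094 has 31 days: 217 − 31 = 186 left.
November 2094 has 30 days: 186 − 30 = 156 left.
October 2094 has 31 days: 156 − 31 = 125 left.
September 2094 has 30 days: 125 − 30 = 95 left.
August 2094 has 31 days: 95 − 31 = 64 left.
July 2094 has 31 days: 64 − 31 = 33 left.
June 2094 has 30 days: 33 − 30 = 3 left.
May 2094 has 31 days; 31 − 3 = 28 → May 28, 2094.

May 28, 2094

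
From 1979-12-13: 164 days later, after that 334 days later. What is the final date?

April 24, 1981

Counting forward 164 days from December 13, 1979:
December has 31 days, so 31 − 13 = 18 days remain after December 13, 1979; 164 − 18 = 146 left.
January 1980 has 31 days: 146 − 31 = 115 left.
February 1980 has 29 days (1980 is a leap year): 115 − 29 = 86 left.
March 1980 has 31 days: 86 − 31 = 55 left.
April 1980 has 30 days: 55 − 30 = 25 left.
25 days into May 1980 → May 25, 1980.
Counting forward 334 days from May 25, 1980:
May has 31 days, so 31 − 25 = 6 days remain after May 25, 1980; 334 − 6 = 328 left.
June 1980 has 30 days: 328 − 30 = 298 left.
July 1980 has 31 days: 298 − 31 = 267 left.
August 1980 has 31 days: 267 − 31 = 236 left.
September 1980 has 30 days: 236 − 30 = 206 left.
October 1980 has 31 days: 206 − 31 = 175 left.
November 1980 has 30 days: 175 − 30 = 145 left.
December 1980 has 31 days: 145 − 31 = 114 left.
January 1981 has 31 days: 114 − 31 = 83 left.
February 1981 has 28 days (1981 is not a leap year): 83 − 28 = 55 left.
March 1981 has 31 days: 55 − 31 = 24 left.
24 days into April 1981 → April 24, 1981.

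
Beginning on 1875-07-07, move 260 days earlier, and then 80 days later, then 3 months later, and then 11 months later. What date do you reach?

Subtracting 260 days from July 7, 1875:
Going back 7 days from July 7, 1875 reaches the end of the previous month; 260 − 7 = 253 left.
June 1875 has 30 days: 253 − 30 = 223 left.
May 1875 has 31 days: 223 − 31 = 192 left.
April 1875 has 30 days: 192 − 30 = 162 left.
March 1875 has 31 days: 162 − 31 = 131 left.
February 1875 has 28 days (1875 is not a leap year): 131 − 28 = 103 left.
January 1875 has 31 days: 103 − 31 = 72 left.
December 1874 has 31 days: 72 − 31 = 41 left.
November 1874 has 30 days: 41 − 30 = 11 left.
October 1874 has 31 days; 31 − 11 = 20 → October 20, 1874.
Advancing 80 days from October 20, 1874:
October has 31 days, so 31 − 20 = 11 days remain after October 20, 1874; 80 − 11 = 69 left.
November 1874 has 30 days: 69 − 30 = 39 left.
December 1874 has 31 days: 39 − 31 = 8 left.
8 days into January 1875 → January 8, 1875.
Adding 3 months from January 8, 1875:
month 1 + 3 = 4 → April 1875.
Day 8 is valid in April, giving April 8, 1875.
Advancing 11 months from April 8, 1875:
month 4 + 11 = 15, which is month 3 of year 1876 → March 1876.
Day 8 is valid in March, giving March 8, 1876.

March 8, 1876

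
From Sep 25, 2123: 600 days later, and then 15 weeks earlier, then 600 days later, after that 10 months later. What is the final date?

July 24, 2127

Counting forward 600 days from September 25, 2123:
September has 30 days, so 30 − 25 = 5 days remain after September 25, 2123; 600 − 5 = 595 left.
October 2123 has 31 days: 595 − 31 = 564 left.
November 2123 has 30 days: 564 − 30 = 534 left.
December 2123 has 31 days: 534 − 31 = 503 left.
January 2124 has 31 days: 503 − 31 = 472 left.
February 2124 has 29 days (2124 is a leap year): 472 − 29 = 443 left.
March 2124 has 31 days: 443 − 31 = 412 left.
April 2124 has 30 days: 412 − 30 = 382 left.
May 2124 has 31 days: 382 − 31 = 351 left.
June 2124 has 30 days: 351 − 30 = 321 left.
July 2124 has 31 days: 321 − 31 = 290 left.
August 2124 has 31 days: 290 − 31 = 259 left.
September 2124 has 30 days: 259 − 30 = 229 left.
October 2124 has 31 days: 229 − 31 = 198 left.
November 2124 has 30 days: 198 − 30 = 168 left.
December 2124 has 31 days: 168 − 31 = 137 left.
January 2125 has 31 days: 137 − 31 = 106 left.
February 2125 has 28 days (2125 is not a leap year): 106 − 28 = 78 left.
March 2125 has 31 days: 78 − 31 = 47 left.
April 2125 has 30 days: 47 − 30 = 17 left.
17 days into May 2125 → May 17, 2125.
Going back 15 weeks (= 105 days) from May 17, 2125:
Going back 17 days from May 17, 2125 reaches the end of the previous month; 105 − 17 = 88 left.
April 2125 has 30 days: 88 − 30 = 58 left.
March 2125 has 31 days: 58 − 31 = 27 left.
February 2125 has 28 days; 28 − 27 = 1 → February 1, 2125.
Counting forward 600 days from February 1, 2125:
February has 28 days, so 28 − 1 = 27 days remain after February 1, 2125; 600 − 27 = 573 left.
March 2125 has 31 days: 573 − 31 = 542 left.
April 2125 has 30 days: 542 − 30 = 512 left.
May 2125 has 31 days: 512 − 31 = 481 left.
June 2125 has 30 days: 481 − 30 = 451 left.
July 2125 has 31 days: 451 − 31 = 420 left.
August 2125 has 31 days: 420 − 31 = 389 left.
September 2125 has 30 days: 389 − 30 = 359 left.
October 2125 has 31 days: 359 − 31 = 328 left.
November 2125 has 30 days: 328 − 30 = 298 left.
December 2125 has 31 days: 298 − 31 = 267 left.
January 2126 has 31 days: 267 − 31 = 236 left.
February 2126 has 28 days (2126 is not a leap year): 236 − 28 = 208 left.
March 2126 has 31 days: 208 − 31 = 177 left.
April 2126 has 30 days: 177 − 30 = 147 left.
May 2126 has 31 days: 147 − 31 = 116 left.
June 2126 has 30 days: 116 − 30 = 86 left.
July 2126 has 31 days: 86 − 31 = 55 left.
August 2126 has 31 days: 55 − 31 = 24 left.
24 days into September 2126 → September 24, 2126.
Adding 10 months from September 24, 2126:
month 9 + 10 = 19, which is month 7 of year 2127 → July 2127.
Day 24 is valid in July, giving July 24, 2127.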